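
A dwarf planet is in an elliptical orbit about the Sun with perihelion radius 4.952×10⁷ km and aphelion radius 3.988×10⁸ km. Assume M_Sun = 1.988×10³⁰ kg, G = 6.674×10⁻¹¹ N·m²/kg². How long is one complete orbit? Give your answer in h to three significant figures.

μ = GM = 6.674×10⁻¹¹ × 1.988×10³⁰ = 1.327×10²⁰ m³/s².
Semi-major axis a = (r_p + r_a)/2 = (4.9520×10⁷ + 3.9880×10⁸)/2 = 2.2416×10⁸ km = 2.242×10¹¹ m.
By Kepler's third law T = 2π√(a³/μ) = 2π × 9.214×10⁶ = 5.789×10⁷ s.
= 16080 h.

T ≈ 16100 h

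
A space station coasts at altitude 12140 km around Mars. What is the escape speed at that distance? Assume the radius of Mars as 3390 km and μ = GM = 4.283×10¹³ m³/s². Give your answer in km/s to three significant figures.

v_esc ≈ 2.35 km/s

r = 3390 + 12140 = 15530 km = 1.5530×10⁷ m.
Escape speed v_esc = √(2μ/r) = √(2 × 4.283×10¹³ / 1.553×10⁷) = √(5.516×10⁶) = 2349 m/s.
= 2.349 km/s.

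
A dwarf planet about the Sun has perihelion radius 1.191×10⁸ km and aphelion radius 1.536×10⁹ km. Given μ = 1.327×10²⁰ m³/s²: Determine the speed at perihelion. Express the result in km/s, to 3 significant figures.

Semi-major axis a = (r_p + r_a)/2 = 8.2755×10⁸ km = 8.276×10¹¹ m.
Vis-viva: v² = μ(2/r − 1/a) = 1.327×10²⁰ × (1.679×10⁻¹¹ − 1.208×10⁻¹²) = 2.068×10⁹ m²/s².
v = 45480 m/s = 45.48 km/s.

v ≈ 45.5 km/s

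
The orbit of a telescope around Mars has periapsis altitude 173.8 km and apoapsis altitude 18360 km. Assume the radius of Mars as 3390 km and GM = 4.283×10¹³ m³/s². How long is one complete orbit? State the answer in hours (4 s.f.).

T ≈ 12.01 hours

r_p = 3390 + 173.8 = 3563.8 km = 3.5638×10⁶ m.
r_a = 3390 + 18360 = 21750 km = 2.1750×10⁷ m.
Semi-major axis a = (r_p + r_a)/2 = (3563.8 + 21750)/2 = 12657 km = 1.266×10⁷ m.
By Kepler's third law T = 2π√(a³/μ) = 2π × 6.880×10³ = 4.323×10⁴ s.
= 12.01 hours.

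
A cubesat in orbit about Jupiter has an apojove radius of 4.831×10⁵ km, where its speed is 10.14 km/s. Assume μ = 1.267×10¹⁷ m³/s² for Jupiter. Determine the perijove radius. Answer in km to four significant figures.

perijove radius ≈ 1.178×10⁵ km

r_a = 4.831×10⁸ m.
Specific energy ε = v²/2 − μ/r = -2.109×10⁸ J/kg, so a = −μ/(2ε) = 3.004×10⁸ m.
The apsides satisfy r_p + r_a = 2a, so the perijove radius is 2a − r_a = 1.178×10⁸ m = 1.1779×10⁵ km.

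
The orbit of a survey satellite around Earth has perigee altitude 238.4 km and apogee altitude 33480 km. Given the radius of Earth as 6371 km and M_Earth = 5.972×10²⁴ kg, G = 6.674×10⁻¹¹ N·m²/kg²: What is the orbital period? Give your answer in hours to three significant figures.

μ = GM = 6.674×10⁻¹¹ × 5.972×10²⁴ = 3.986×10¹⁴ m³/s².
r_p = 6371 + 238.4 = 6609.4 km = 6.6094×10⁶ m.
r_a = 6371 + 33480 = 39851 km = 3.9851×10⁷ m.
Semi-major axis a = (r_p + r_a)/2 = (6609.4 + 39851)/2 = 23230 km = 2.323×10⁷ m.
By Kepler's third law T = 2π√(a³/μ) = 2π × 5.608×10³ = 3.524×10⁴ s.
= 9.788 hours.

T ≈ 9.79 hours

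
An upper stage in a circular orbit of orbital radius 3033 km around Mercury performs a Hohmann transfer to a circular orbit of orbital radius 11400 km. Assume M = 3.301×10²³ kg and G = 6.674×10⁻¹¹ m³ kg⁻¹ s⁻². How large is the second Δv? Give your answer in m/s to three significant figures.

μ = GM = 6.674×10⁻¹¹ × 3.301×10²³ = 2.203×10¹³ m³/s².
r₁ = 3033 km = 3.033×10⁶ m.
r₂ = 11400 km = 1.140×10⁷ m.
Transfer ellipse a_t = (r₁ + r₂)/2 = 7.216×10⁶ m.
At r₁: circular v_c1 = √(μ/r₁) = 2695 m/s; transfer-periherm v_p = √[μ(2/r₁ − 1/a_t)] = 3387 m/s.
At r₂: circular v_c2 = √(μ/r₂) = 1390 m/s; transfer-apoherm v_a = √[μ(2/r₂ − 1/a_t)] = 901.2 m/s.
Δv₂ = v_c2 − v_a = 488.9 m/s.

Δv ≈ 489 m/s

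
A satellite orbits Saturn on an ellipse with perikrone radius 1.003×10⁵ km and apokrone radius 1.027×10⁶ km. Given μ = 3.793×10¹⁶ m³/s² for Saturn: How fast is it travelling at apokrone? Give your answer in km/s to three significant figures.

Semi-major axis a = (r_p + r_a)/2 = 5.6365×10⁵ km = 5.636×10⁸ m.
Vis-viva: v² = μ(2/r − 1/a) = 3.793×10¹⁶ × (1.947×10⁻⁹ − 1.774×10⁻⁹) = 6.572×10⁶ m²/s².
v = 2564 m/s = 2.564 km/s.

v ≈ 2.56 km/s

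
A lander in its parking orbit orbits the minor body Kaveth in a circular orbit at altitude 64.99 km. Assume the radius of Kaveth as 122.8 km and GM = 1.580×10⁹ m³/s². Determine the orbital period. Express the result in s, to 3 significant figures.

T ≈ 12900 s

r = 122.8 + 64.99 = 187.79 km = 1.8779×10⁵ m.
Kepler's third law: T = 2π√(r³/μ) = 2π√((1.878×10⁵)³ / 1.580×10⁹).
r³/μ = 4.191×10⁶ s², so T = 2π × 2.047×10³ = 1.286×10⁴ s.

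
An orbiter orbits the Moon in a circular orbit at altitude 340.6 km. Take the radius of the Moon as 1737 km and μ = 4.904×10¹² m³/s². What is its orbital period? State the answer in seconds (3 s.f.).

r = 1737 + 340.6 = 2077.6 km = 2.0776×10⁶ m.
Kepler's third law: T = 2π√(r³/μ) = 2π√((2.078×10⁶)³ / 4.904×10¹²).
r³/μ = 1.829×10⁶ s², so T = 2π × 1.352×10³ = 8.497×10³ s.

T ≈ 8500 seconds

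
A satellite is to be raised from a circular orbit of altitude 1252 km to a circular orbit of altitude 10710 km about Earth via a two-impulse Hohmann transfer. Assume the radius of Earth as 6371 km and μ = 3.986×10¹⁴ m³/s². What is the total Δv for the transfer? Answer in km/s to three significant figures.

Δv_total ≈ 2.31 km/s

r₁ = 6371 + 1252 = 7623.0 km = 7.6230×10⁶ m.
r₂ = 6371 + 10710 = 17081 km = 1.7081×10⁷ m.
Transfer ellipse a_t = (r₁ + r₂)/2 = 1.235×10⁷ m.
At r₁: circular v_c1 = √(μ/r₁) = 7231 m/s; transfer-perigee v_p = √[μ(2/r₁ − 1/a_t)] = 8503 m/s.
Δv₁ = v_p − v_c1 = 1272 m/s.
At r₂: circular v_c2 = √(μ/r₂) = 4831 m/s; transfer-apogee v_a = √[μ(2/r₂ − 1/a_t)] = 3795 m/s.
Δv₂ = v_c2 − v_a = 1036 m/s.
Total Δv = Δv₁ + Δv₂ = 2308 m/s = 2.308 km/s.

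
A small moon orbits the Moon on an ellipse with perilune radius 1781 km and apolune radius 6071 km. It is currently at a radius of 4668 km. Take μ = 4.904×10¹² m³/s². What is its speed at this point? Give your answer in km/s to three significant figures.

Semi-major axis a = (r_p + r_a)/2 = 3926.0 km = 3.926×10⁶ m.
Vis-viva: v² = μ(2/r − 1/a) = 4.904×10¹² × (4.284×10⁻⁷ − 2.547×10⁻⁷) = 8.520×10⁵ m²/s².
v = 923.0 m/s = 0.923 km/s.

v ≈ 0.923 km/s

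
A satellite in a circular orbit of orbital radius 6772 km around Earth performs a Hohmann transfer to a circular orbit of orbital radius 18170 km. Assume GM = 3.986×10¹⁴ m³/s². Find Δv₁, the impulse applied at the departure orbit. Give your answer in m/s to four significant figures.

Δv ≈ 1589 m/s

r₁ = 6772 km = 6.772×10⁶ m.
r₂ = 18170 km = 1.817×10⁷ m.
Transfer ellipse a_t = (r₁ + r₂)/2 = 1.247×10⁷ m.
At r₁: circular v_c1 = √(μ/r₁) = 7672 m/s; transfer-perigee v_p = √[μ(2/r₁ − 1/a_t)] = 9261 m/s.
Δv₁ = v_p − v_c1 = 1589 m/s.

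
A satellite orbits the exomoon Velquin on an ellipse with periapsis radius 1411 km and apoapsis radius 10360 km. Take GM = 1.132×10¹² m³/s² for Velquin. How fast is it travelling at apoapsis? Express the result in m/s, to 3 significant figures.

v ≈ 162 m/s

Semi-major axis a = (r_p + r_a)/2 = 5885.5 km = 5.886×10⁶ m.
Vis-viva: v² = μ(2/r − 1/a) = 1.132×10¹² × (1.931×10⁻⁷ − 1.699×10⁻⁷) = 2.620×10⁴ m²/s².
v = 161.9 m/s.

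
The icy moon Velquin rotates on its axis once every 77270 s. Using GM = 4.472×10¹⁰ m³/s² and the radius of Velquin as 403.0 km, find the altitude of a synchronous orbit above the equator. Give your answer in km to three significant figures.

h_sync ≈ 1490 km

A synchronous orbit has period T, so by Kepler's third law a = (μT²/4π²)^(1/3).
μT²/4π² = 4.472×10¹⁰ × (7.727×10⁴)² / 39.48 = 6.763×10¹⁸ m³.
a = 1.891×10⁶ m = 1891.1 km.
Altitude h = a − R = 1891.1 − 403.0 = 1488.1 km.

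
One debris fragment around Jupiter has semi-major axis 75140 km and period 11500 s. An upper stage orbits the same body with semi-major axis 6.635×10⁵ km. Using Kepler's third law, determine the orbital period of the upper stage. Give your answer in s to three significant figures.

Kepler's third law: T² ∝ a³, so T₂ = T₁ (a₂/a₁)^(3/2).
a₂/a₁ = 8.830, (a₂/a₁)^(3/2) = 26.24.
T₂ = 11500 × 26.24 = 3.018×10⁵ s.

T₂ ≈ 3.02×10⁵ s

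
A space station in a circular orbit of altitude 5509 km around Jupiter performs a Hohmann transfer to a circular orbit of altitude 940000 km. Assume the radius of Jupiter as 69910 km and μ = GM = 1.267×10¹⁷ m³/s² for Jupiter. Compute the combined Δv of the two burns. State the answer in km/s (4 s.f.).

r₁ = 69910 + 5509 = 75419 km = 7.5419×10⁷ m.
r₂ = 69910 + 940000 = 1009900 km = 1.0099×10⁹ m.
Transfer ellipse a_t = (r₁ + r₂)/2 = 5.427×10⁸ m.
At r₁: circular v_c1 = √(μ/r₁) = 40990 m/s; transfer-perijove v_p = √[μ(2/r₁ − 1/a_t)] = 55910 m/s.
Δv₁ = v_p − v_c1 = 14930 m/s.
At r₂: circular v_c2 = √(μ/r₂) = 11200 m/s; transfer-apojove v_a = √[μ(2/r₂ − 1/a_t)] = 4176 m/s.
Δv₂ = v_c2 − v_a = 7025 m/s.
Total Δv = Δv₁ + Δv₂ = 21950 m/s = 21.95 km/s.

Δv_total ≈ 21.95 km/s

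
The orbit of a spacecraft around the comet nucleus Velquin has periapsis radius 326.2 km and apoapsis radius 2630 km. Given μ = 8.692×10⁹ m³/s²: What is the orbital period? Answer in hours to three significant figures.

T ≈ 33.6 hours

Semi-major axis a = (r_p + r_a)/2 = (326.20 + 2630.0)/2 = 1478.1 km = 1.478×10⁶ m.
By Kepler's third law T = 2π√(a³/μ) = 2π × 1.928×10⁴ = 1.211×10⁵ s.
= 33.64 hours.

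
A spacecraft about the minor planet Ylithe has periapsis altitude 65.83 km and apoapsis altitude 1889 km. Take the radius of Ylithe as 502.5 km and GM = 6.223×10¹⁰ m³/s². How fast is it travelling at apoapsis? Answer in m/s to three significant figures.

r_p = 502.5 + 65.83 = 568.33 km = 5.6833×10⁵ m.
r_a = 502.5 + 1889 = 2391.5 km = 2.3915×10⁶ m.
Semi-major axis a = (r_p + r_a)/2 = 1479.9 km = 1.480×10⁶ m.
Vis-viva: v² = μ(2/r − 1/a) = 6.223×10¹⁰ × (8.363×10⁻⁷ − 6.757×10⁻⁷) = 9.993×10³ m²/s².
v = 99.96 m/s.

v ≈ 100 m/s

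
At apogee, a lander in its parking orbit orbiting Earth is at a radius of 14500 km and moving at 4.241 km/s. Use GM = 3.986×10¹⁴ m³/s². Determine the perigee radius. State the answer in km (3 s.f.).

perigee radius ≈ 7050 km

r_a = 1.450×10⁷ m.
Specific energy ε = v²/2 − μ/r = -1.850×10⁷ J/kg, so a = −μ/(2ε) = 1.077×10⁷ m.
The apsides satisfy r_p + r_a = 2a, so the perigee radius is 2a − r_a = 7.050×10⁶ m = 7049.9 km.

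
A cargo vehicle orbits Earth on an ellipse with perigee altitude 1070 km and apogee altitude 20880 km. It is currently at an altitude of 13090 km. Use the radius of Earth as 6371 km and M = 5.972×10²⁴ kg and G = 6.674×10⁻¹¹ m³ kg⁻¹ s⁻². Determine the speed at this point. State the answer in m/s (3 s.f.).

μ = GM = 6.674×10⁻¹¹ × 5.972×10²⁴ = 3.986×10¹⁴ m³/s².
r_p = 6371 + 1070 = 7441.0 km = 7.4410×10⁶ m.
r_a = 6371 + 20880 = 27251 km = 2.7251×10⁷ m.
r = 6371 + 13090 = 19461 km = 1.946×10⁷ m.
Semi-major axis a = (r_p + r_a)/2 = 17346 km = 1.735×10⁷ m.
Vis-viva: v² = μ(2/r − 1/a) = 3.986×10¹⁴ × (1.028×10⁻⁷ − 5.765×10⁻⁸) = 1.798×10⁷ m²/s².
v = 4241 m/s.

v ≈ 4240 m/s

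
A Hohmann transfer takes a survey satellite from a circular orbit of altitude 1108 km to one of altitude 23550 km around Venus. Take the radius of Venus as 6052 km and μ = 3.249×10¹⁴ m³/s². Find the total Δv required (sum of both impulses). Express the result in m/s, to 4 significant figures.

r₁ = 6052 + 1108 = 7160.0 km = 7.1600×10⁶ m.
r₂ = 6052 + 23550 = 29602 km = 2.9602×10⁷ m.
Transfer ellipse a_t = (r₁ + r₂)/2 = 1.838×10⁷ m.
At r₁: circular v_c1 = √(μ/r₁) = 6736 m/s; transfer-periapsis v_p = √[μ(2/r₁ − 1/a_t)] = 8549 m/s.
Δv₁ = v_p − v_c1 = 1812 m/s.
At r₂: circular v_c2 = √(μ/r₂) = 3313 m/s; transfer-apoapsis v_a = √[μ(2/r₂ − 1/a_t)] = 2068 m/s.
Δv₂ = v_c2 − v_a = 1245 m/s.
Total Δv = Δv₁ + Δv₂ = 3058 m/s.

Δv_total ≈ 3058 m/s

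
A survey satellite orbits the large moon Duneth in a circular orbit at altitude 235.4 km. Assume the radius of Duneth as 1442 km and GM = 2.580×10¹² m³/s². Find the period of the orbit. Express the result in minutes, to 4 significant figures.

T ≈ 141.6 minutes

r = 1442 + 235.4 = 1677.4 km = 1.6774×10⁶ m.
Kepler's third law: T = 2π√(r³/μ) = 2π√((1.677×10⁶)³ / 2.580×10¹²).
r³/μ = 1.829×10⁶ s², so T = 2π × 1.353×10³ = 8.498×10³ s.
Converting: 8.498×10³ s ÷ 60.00 = 141.6 minutes.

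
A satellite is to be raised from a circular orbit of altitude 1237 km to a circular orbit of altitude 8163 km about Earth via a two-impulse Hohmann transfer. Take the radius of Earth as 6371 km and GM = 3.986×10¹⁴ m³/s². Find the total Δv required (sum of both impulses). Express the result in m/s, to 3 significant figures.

r₁ = 6371 + 1237 = 7608.0 km = 7.6080×10⁶ m.
r₂ = 6371 + 8163 = 14534 km = 1.4534×10⁷ m.
Transfer ellipse a_t = (r₁ + r₂)/2 = 1.107×10⁷ m.
At r₁: circular v_c1 = √(μ/r₁) = 7238 m/s; transfer-perigee v_p = √[μ(2/r₁ − 1/a_t)] = 8293 m/s.
Δv₁ = v_p − v_c1 = 1055 m/s.
At r₂: circular v_c2 = √(μ/r₂) = 5237 m/s; transfer-apogee v_a = √[μ(2/r₂ − 1/a_t)] = 4341 m/s.
Δv₂ = v_c2 − v_a = 895.6 m/s.
Total Δv = Δv₁ + Δv₂ = 1951 m/s.

Δv_total ≈ 1950 m/s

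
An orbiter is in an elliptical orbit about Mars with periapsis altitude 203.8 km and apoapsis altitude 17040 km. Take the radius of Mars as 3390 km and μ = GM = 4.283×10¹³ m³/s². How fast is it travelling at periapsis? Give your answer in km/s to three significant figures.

v ≈ 4.50 km/s

r_p = 3390 + 203.8 = 3593.8 km = 3.5938×10⁶ m.
r_a = 3390 + 17040 = 20430 km = 2.0430×10⁷ m.
Semi-major axis a = (r_p + r_a)/2 = 12012 km = 1.201×10⁷ m.
Vis-viva: v² = μ(2/r − 1/a) = 4.283×10¹³ × (5.565×10⁻⁷ − 8.325×10⁻⁸) = 2.027×10⁷ m²/s².
v = 4502 m/s = 4.502 km/s.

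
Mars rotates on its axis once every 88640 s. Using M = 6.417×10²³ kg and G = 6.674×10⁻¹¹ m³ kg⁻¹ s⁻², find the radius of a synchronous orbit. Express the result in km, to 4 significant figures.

r_sync ≈ 20430 km

μ = GM = 6.674×10⁻¹¹ × 6.417×10²³ = 4.283×10¹³ m³/s².
A synchronous orbit has period T, so by Kepler's third law a = (μT²/4π²)^(1/3).
μT²/4π² = 4.283×10¹³ × (8.864×10⁴)² / 39.48 = 8.524×10²¹ m³.
a = 2.043×10⁷ m = 20427 km.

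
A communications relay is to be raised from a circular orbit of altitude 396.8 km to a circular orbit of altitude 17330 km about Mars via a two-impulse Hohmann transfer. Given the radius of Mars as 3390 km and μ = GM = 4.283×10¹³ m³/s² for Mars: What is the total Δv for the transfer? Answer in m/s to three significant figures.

Δv_total ≈ 1650 m/s

r₁ = 3390 + 396.8 = 3786.8 km = 3.7868×10⁶ m.
r₂ = 3390 + 17330 = 20720 km = 2.0720×10⁷ m.
Transfer ellipse a_t = (r₁ + r₂)/2 = 1.225×10⁷ m.
At r₁: circular v_c1 = √(μ/r₁) = 3363 m/s; transfer-periapsis v_p = √[μ(2/r₁ − 1/a_t)] = 4373 m/s.
Δv₁ = v_p − v_c1 = 1010 m/s.
At r₂: circular v_c2 = √(μ/r₂) = 1438 m/s; transfer-apoapsis v_a = √[μ(2/r₂ − 1/a_t)] = 799.3 m/s.
Δv₂ = v_c2 − v_a = 638.5 m/s.
Total Δv = Δv₁ + Δv₂ = 1649 m/s.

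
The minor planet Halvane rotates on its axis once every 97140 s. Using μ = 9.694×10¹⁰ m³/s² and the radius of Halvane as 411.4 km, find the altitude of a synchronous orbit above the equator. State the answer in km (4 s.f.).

A synchronous orbit has period T, so by Kepler's third law a = (μT²/4π²)^(1/3).
μT²/4π² = 9.694×10¹⁰ × (9.714×10⁴)² / 39.48 = 2.317×10¹⁹ m³.
a = 2.851×10⁶ m = 2850.9 km.
Altitude h = a − R = 2850.9 − 411.4 = 2439.5 km.

h_sync ≈ 2439 km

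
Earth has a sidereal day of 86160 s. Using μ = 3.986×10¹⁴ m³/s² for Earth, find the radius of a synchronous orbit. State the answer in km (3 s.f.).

r_sync ≈ 42200 km

A synchronous orbit has period T, so by Kepler's third law a = (μT²/4π²)^(1/3).
μT²/4π² = 3.986×10¹⁴ × (8.616×10⁴)² / 39.48 = 7.495×10²² m³.
a = 4.216×10⁷ m = 42163 km.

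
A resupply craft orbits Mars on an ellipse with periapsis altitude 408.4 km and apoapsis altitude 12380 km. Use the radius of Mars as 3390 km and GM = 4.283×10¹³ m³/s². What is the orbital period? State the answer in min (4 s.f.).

r_p = 3390 + 408.4 = 3798.4 km = 3.7984×10⁶ m.
r_a = 3390 + 12380 = 15770 km = 1.5770×10⁷ m.
Semi-major axis a = (r_p + r_a)/2 = (3798.4 + 15770)/2 = 9784.2 km = 9.784×10⁶ m.
By Kepler's third law T = 2π√(a³/μ) = 2π × 4.676×10³ = 2.938×10⁴ s.
= 489.7 min.

T ≈ 489.7 min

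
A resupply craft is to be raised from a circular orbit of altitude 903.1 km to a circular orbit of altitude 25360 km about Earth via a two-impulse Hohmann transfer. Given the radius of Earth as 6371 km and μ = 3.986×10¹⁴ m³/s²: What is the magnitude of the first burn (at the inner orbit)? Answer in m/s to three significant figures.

Δv ≈ 2040 m/s

r₁ = 6371 + 903.1 = 7274.1 km = 7.2741×10⁶ m.
r₂ = 6371 + 25360 = 31731 km = 3.1731×10⁷ m.
Transfer ellipse a_t = (r₁ + r₂)/2 = 1.950×10⁷ m.
At r₁: circular v_c1 = √(μ/r₁) = 7403 m/s; transfer-perigee v_p = √[μ(2/r₁ − 1/a_t)] = 9442 m/s.
Δv₁ = v_p − v_c1 = 2040 m/s.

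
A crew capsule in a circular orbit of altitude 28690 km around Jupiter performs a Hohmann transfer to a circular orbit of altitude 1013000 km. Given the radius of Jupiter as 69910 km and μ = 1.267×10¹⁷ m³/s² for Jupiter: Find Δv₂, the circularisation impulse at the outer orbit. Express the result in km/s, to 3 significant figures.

Δv ≈ 6.40 km/s

r₁ = 69910 + 28690 = 98600 km = 9.8600×10⁷ m.
r₂ = 69910 + 1013000 = 1082900 km = 1.0829×10⁹ m.
Transfer ellipse a_t = (r₁ + r₂)/2 = 5.908×10⁸ m.
At r₁: circular v_c1 = √(μ/r₁) = 35850 m/s; transfer-perijove v_p = √[μ(2/r₁ − 1/a_t)] = 48530 m/s.
At r₂: circular v_c2 = √(μ/r₂) = 10820 m/s; transfer-apojove v_a = √[μ(2/r₂ − 1/a_t)] = 4419 m/s.
Δv₂ = v_c2 − v_a = 6398 m/s.
= 6.398 km/s.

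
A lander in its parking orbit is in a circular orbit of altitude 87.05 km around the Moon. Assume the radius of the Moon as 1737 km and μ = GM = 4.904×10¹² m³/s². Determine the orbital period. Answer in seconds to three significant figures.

r = 1737 + 87.05 = 1824.0 km = 1.8240×10⁶ m.
Kepler's third law: T = 2π√(r³/μ) = 2π√((1.824×10⁶)³ / 4.904×10¹²).
r³/μ = 1.238×10⁶ s², so T = 2π × 1.112×10³ = 6.990×10³ s.

T ≈ 6990 seconds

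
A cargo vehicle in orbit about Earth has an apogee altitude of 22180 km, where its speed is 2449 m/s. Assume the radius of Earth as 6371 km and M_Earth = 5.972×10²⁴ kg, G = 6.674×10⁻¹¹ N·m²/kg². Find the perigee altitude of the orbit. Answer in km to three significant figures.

perigee altitude ≈ 1440 km

μ = GM = 6.674×10⁻¹¹ × 5.972×10²⁴ = 3.986×10¹⁴ m³/s².
r_a = 6371 + 22180 = 28551 km = 2.855×10⁷ m.
Specific energy ε = v²/2 − μ/r = -1.096×10⁷ J/kg, so a = −μ/(2ε) = 1.818×10⁷ m.
The apsides satisfy r_p + r_a = 2a, so the perigee radius is 2a − r_a = 7.811×10⁶ m = 7811.1 km.
Perigee altitude = 7811.1 − 6371 = 1440.1 km.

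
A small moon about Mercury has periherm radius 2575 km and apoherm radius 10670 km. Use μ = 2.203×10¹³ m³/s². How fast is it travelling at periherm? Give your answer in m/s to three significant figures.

Semi-major axis a = (r_p + r_a)/2 = 6622.5 km = 6.622×10⁶ m.
Vis-viva: v² = μ(2/r − 1/a) = 2.203×10¹³ × (7.767×10⁻⁷ − 1.510×10⁻⁷) = 1.378×10⁷ m²/s².
v = 3713 m/s.

v ≈ 3710 m/s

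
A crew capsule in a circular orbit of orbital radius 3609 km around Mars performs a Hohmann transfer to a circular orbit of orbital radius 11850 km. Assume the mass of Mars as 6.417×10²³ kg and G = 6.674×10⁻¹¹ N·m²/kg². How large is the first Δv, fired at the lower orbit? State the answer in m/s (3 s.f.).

μ = GM = 6.674×10⁻¹¹ × 6.417×10²³ = 4.283×10¹³ m³/s².
r₁ = 3609 km = 3.609×10⁶ m.
r₂ = 11850 km = 1.185×10⁷ m.
Transfer ellipse a_t = (r₁ + r₂)/2 = 7.730×10⁶ m.
At r₁: circular v_c1 = √(μ/r₁) = 3445 m/s; transfer-periapsis v_p = √[μ(2/r₁ − 1/a_t)] = 4265 m/s.
Δv₁ = v_p − v_c1 = 820.5 m/s.

Δv ≈ 820 m/s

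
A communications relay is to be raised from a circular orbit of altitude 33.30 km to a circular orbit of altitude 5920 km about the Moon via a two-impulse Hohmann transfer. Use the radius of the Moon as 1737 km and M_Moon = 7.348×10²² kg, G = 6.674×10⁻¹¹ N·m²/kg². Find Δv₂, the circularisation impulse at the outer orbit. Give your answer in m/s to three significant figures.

μ = GM = 6.674×10⁻¹¹ × 7.348×10²² = 4.904×10¹² m³/s².
r₁ = 1737 + 33.30 = 1770.3 km = 1.7703×10⁶ m.
r₂ = 1737 + 5920 = 7657.0 km = 7.6570×10⁶ m.
Transfer ellipse a_t = (r₁ + r₂)/2 = 4.714×10⁶ m.
At r₁: circular v_c1 = √(μ/r₁) = 1664 m/s; transfer-perilune v_p = √[μ(2/r₁ − 1/a_t)] = 2121 m/s.
At r₂: circular v_c2 = √(μ/r₂) = 800.3 m/s; transfer-apolune v_a = √[μ(2/r₂ − 1/a_t)] = 490.4 m/s.
Δv₂ = v_c2 − v_a = 309.8 m/s.

Δv ≈ 310 m/s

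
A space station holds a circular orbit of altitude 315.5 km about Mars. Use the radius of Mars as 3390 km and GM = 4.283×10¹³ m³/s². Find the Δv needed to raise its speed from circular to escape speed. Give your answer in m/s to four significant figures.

Δv ≈ 1408 m/s

r = 3390 + 315.5 = 3705.5 km = 3.7055×10⁶ m.
Circular speed v_c = √(μ/r) = 3400 m/s.
Escape speed v_esc = √(2μ/r) = √2 × v_c = 4808 m/s.
Δv = v_esc − v_c = 1408 m/s.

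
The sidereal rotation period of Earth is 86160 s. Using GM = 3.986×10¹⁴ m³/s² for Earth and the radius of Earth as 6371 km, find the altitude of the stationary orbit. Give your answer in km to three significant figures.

A synchronous orbit has period T, so by Kepler's third law a = (μT²/4π²)^(1/3).
μT²/4π² = 3.986×10¹⁴ × (8.616×10⁴)² / 39.48 = 7.495×10²² m³.
a = 4.216×10⁷ m = 42163 km.
Altitude h = a − R = 42163 − 6371 = 35792 km.

h_sync ≈ 35800 km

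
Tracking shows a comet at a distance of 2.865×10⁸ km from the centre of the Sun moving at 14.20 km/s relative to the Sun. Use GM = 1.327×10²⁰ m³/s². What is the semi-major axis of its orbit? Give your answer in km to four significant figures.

r = 2.865×10¹¹ m.
Vis-viva rearranged: 1/a = 2/r − v²/μ = 6.981×10⁻¹² − 1.520×10⁻¹² = 5.461×10⁻¹² m⁻¹.
a = 1.831×10¹¹ m = 1.8311×10⁸ km.

a ≈ 1.831×10⁸ km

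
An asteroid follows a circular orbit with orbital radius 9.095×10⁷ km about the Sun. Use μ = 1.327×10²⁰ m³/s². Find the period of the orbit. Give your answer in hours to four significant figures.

T ≈ 4156 hours

r = 9.095×10⁷ km = 9.095×10¹⁰ m.
Kepler's third law: T = 2π√(r³/μ) = 2π√((9.095×10¹⁰)³ / 1.327×10²⁰).
r³/μ = 5.669×10¹² s², so T = 2π × 2.381×10⁶ = 1.496×10⁷ s.
Converting: 1.496×10⁷ s ÷ 3600 = 4156 hours.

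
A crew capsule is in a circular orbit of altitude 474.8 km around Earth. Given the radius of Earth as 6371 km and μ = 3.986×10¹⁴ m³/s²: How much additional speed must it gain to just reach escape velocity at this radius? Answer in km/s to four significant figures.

r = 6371 + 474.8 = 6845.8 km = 6.8458×10⁶ m.
Circular speed v_c = √(μ/r) = 7631 m/s.
Escape speed v_esc = √(2μ/r) = √2 × v_c = 10790 m/s.
Δv = v_esc − v_c = 3161 m/s = 3.161 km/s.

Δv ≈ 3.161 km/s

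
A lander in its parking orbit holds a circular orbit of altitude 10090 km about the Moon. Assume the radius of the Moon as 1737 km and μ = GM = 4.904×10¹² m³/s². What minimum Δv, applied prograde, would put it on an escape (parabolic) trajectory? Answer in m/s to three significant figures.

Δv ≈ 267 m/s

r = 1737 + 10090 = 11827 km = 1.1827×10⁷ m.
Circular speed v_c = √(μ/r) = 643.9 m/s.
Escape speed v_esc = √(2μ/r) = √2 × v_c = 910.7 m/s.
Δv = v_esc − v_c = 266.7 m/s.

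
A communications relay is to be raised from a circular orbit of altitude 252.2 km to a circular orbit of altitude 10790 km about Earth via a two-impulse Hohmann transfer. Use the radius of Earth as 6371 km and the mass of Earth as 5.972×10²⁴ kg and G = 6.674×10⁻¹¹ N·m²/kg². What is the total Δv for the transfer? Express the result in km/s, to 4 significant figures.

μ = GM = 6.674×10⁻¹¹ × 5.972×10²⁴ = 3.986×10¹⁴ m³/s².
r₁ = 6371 + 252.2 = 6623.2 km = 6.6232×10⁶ m.
r₂ = 6371 + 10790 = 17161 km = 1.7161×10⁷ m.
Transfer ellipse a_t = (r₁ + r₂)/2 = 1.189×10⁷ m.
At r₁: circular v_c1 = √(μ/r₁) = 7757 m/s; transfer-perigee v_p = √[μ(2/r₁ − 1/a_t)] = 9319 m/s.
Δv₁ = v_p − v_c1 = 1561 m/s.
At r₂: circular v_c2 = √(μ/r₂) = 4819 m/s; transfer-apogee v_a = √[μ(2/r₂ − 1/a_t)] = 3597 m/s.
Δv₂ = v_c2 − v_a = 1223 m/s.
Total Δv = Δv₁ + Δv₂ = 2784 m/s = 2.784 km/s.

Δv_total ≈ 2.784 km/s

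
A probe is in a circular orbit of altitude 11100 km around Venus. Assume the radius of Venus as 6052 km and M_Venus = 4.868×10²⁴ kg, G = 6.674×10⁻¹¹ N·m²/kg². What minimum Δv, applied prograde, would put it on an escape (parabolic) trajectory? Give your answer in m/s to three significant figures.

Δv ≈ 1800 m/s

μ = GM = 6.674×10⁻¹¹ × 4.868×10²⁴ = 3.249×10¹⁴ m³/s².
r = 6052 + 11100 = 17152 km = 1.7152×10⁷ m.
Circular speed v_c = √(μ/r) = 4352 m/s.
Escape speed v_esc = √(2μ/r) = √2 × v_c = 6155 m/s.
Δv = v_esc − v_c = 1803 m/s.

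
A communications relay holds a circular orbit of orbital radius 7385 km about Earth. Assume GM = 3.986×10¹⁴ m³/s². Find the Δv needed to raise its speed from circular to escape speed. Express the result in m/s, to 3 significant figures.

r = 7385 km = 7.385×10⁶ m.
Circular speed v_c = √(μ/r) = 7347 m/s.
Escape speed v_esc = √(2μ/r) = √2 × v_c = 10390 m/s.
Δv = v_esc − v_c = 3043 m/s.

Δv ≈ 3040 m/s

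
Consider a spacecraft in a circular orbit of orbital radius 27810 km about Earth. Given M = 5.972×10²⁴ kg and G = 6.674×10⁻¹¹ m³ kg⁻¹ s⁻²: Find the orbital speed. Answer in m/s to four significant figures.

μ = GM = 6.674×10⁻¹¹ × 5.972×10²⁴ = 3.986×10¹⁴ m³/s².
r = 27810 km = 2.781×10⁷ m.
For a circular orbit v = √(μ/r) = √(3.986×10¹⁴ / 2.781×10⁷) = √(1.433×10⁷) = 3786 m/s.

v ≈ 3786 m/s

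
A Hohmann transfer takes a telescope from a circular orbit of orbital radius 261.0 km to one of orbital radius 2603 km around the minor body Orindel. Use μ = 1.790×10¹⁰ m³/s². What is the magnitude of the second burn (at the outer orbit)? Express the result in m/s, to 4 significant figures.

Δv ≈ 47.52 m/s

r₁ = 261.0 km = 2.610×10⁵ m.
r₂ = 2603 km = 2.603×10⁶ m.
Transfer ellipse a_t = (r₁ + r₂)/2 = 1.432×10⁶ m.
At r₁: circular v_c1 = √(μ/r₁) = 261.9 m/s; transfer-periapsis v_p = √[μ(2/r₁ − 1/a_t)] = 353.1 m/s.
At r₂: circular v_c2 = √(μ/r₂) = 82.93 m/s; transfer-apoapsis v_a = √[μ(2/r₂ − 1/a_t)] = 35.40 m/s.
Δv₂ = v_c2 − v_a = 47.52 m/s.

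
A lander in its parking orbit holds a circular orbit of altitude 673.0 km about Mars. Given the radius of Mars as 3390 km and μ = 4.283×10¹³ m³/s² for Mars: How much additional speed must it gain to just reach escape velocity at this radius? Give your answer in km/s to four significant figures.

Δv ≈ 1.345 km/s

r = 3390 + 673.0 = 4063.0 km = 4.0630×10⁶ m.
Circular speed v_c = √(μ/r) = 3247 m/s.
Escape speed v_esc = √(2μ/r) = √2 × v_c = 4592 m/s.
Δv = v_esc − v_c = 1345 m/s = 1.345 km/s.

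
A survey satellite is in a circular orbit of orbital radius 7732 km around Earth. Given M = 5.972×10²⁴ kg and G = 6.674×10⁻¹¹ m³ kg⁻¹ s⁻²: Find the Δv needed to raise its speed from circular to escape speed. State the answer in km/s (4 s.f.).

Δv ≈ 2.974 km/s

μ = GM = 6.674×10⁻¹¹ × 5.972×10²⁴ = 3.986×10¹⁴ m³/s².
r = 7732 km = 7.732×10⁶ m.
Circular speed v_c = √(μ/r) = 7180 m/s.
Escape speed v_esc = √(2μ/r) = √2 × v_c = 10150 m/s.
Δv = v_esc − v_c = 2974 m/s = 2.974 km/s.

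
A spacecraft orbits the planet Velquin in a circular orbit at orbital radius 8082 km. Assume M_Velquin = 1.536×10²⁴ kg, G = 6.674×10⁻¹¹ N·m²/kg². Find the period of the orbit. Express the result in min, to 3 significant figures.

μ = GM = 6.674×10⁻¹¹ × 1.536×10²⁴ = 1.025×10¹⁴ m³/s².
r = 8082 km = 8.082×10⁶ m.
Kepler's third law: T = 2π√(r³/μ) = 2π√((8.082×10⁶)³ / 1.025×10¹⁴).
r³/μ = 5.150×10⁶ s², so T = 2π × 2.269×10³ = 1.426×10⁴ s.
Converting: 1.426×10⁴ s ÷ 60.00 = 237.6 min.

T ≈ 238 min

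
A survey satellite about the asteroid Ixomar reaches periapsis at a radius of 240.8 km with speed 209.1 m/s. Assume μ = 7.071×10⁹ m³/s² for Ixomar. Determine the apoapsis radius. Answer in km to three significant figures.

apoapsis radius ≈ 702 km

r_p = 2.408×10⁵ m.
Specific energy ε = v²/2 − μ/r = -7.503×10³ J/kg, so a = −μ/(2ε) = 4.712×10⁵ m.
The apsides satisfy r_p + r_a = 2a, so the apoapsis radius is 2a − r_p = 7.016×10⁵ m = 701.60 km.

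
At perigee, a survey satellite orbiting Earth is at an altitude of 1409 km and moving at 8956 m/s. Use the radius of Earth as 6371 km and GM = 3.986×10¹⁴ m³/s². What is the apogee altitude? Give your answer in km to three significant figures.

r_p = 6371 + 1409 = 7780.0 km = 7.780×10⁶ m.
Specific energy ε = v²/2 − μ/r = -1.113×10⁷ J/kg, so a = −μ/(2ε) = 1.791×10⁷ m.
The apsides satisfy r_p + r_a = 2a, so the apogee radius is 2a − r_p = 2.804×10⁷ m = 28036 km.
Apogee altitude = 28036 − 6371 = 21665 km.

apogee altitude ≈ 21700 km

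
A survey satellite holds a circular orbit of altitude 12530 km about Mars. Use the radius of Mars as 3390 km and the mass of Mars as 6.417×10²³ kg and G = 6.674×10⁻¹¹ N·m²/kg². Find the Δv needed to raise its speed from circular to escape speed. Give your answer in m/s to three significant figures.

μ = GM = 6.674×10⁻¹¹ × 6.417×10²³ = 4.283×10¹³ m³/s².
r = 3390 + 12530 = 15920 km = 1.5920×10⁷ m.
Circular speed v_c = √(μ/r) = 1640 m/s.
Escape speed v_esc = √(2μ/r) = √2 × v_c = 2320 m/s.
Δv = v_esc − v_c = 679.4 m/s.

Δv ≈ 679 m/s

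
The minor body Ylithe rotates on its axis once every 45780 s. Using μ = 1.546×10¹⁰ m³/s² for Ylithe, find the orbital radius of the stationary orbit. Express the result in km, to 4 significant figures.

A synchronous orbit has period T, so by Kepler's third law a = (μT²/4π²)^(1/3).
μT²/4π² = 1.546×10¹⁰ × (4.578×10⁴)² / 39.48 = 8.207×10¹⁷ m³.
a = 9.363×10⁵ m = 936.27 km.

r_sync ≈ 936.3 km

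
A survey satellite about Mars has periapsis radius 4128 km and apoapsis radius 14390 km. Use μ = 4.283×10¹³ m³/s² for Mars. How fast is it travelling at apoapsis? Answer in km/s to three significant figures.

v ≈ 1.15 km/s

Semi-major axis a = (r_p + r_a)/2 = 9259.0 km = 9.259×10⁶ m.
Vis-viva: v² = μ(2/r − 1/a) = 4.283×10¹³ × (1.390×10⁻⁷ − 1.080×10⁻⁷) = 1.327×10⁶ m²/s².
v = 1152 m/s = 1.152 km/s.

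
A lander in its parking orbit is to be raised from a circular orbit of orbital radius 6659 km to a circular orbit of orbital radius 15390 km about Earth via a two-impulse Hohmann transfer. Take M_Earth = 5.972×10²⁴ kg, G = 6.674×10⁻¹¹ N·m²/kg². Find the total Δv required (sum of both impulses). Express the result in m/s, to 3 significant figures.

μ = GM = 6.674×10⁻¹¹ × 5.972×10²⁴ = 3.986×10¹⁴ m³/s².
r₁ = 6659 km = 6.659×10⁶ m.
r₂ = 15390 km = 1.539×10⁷ m.
Transfer ellipse a_t = (r₁ + r₂)/2 = 1.102×10⁷ m.
At r₁: circular v_c1 = √(μ/r₁) = 7737 m/s; transfer-perigee v_p = √[μ(2/r₁ − 1/a_t)] = 9141 m/s.
Δv₁ = v_p − v_c1 = 1404 m/s.
At r₂: circular v_c2 = √(μ/r₂) = 5089 m/s; transfer-apogee v_a = √[μ(2/r₂ − 1/a_t)] = 3955 m/s.
Δv₂ = v_c2 − v_a = 1134 m/s.
Total Δv = Δv₁ + Δv₂ = 2538 m/s.

Δv_total ≈ 2540 m/s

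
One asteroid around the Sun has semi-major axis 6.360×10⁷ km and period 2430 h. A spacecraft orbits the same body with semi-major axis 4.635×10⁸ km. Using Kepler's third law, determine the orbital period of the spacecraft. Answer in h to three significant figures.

Kepler's third law: T² ∝ a³, so T₂ = T₁ (a₂/a₁)^(3/2).
a₂/a₁ = 7.288, (a₂/a₁)^(3/2) = 19.67.
T₂ = 2430 × 19.67 = 47810 h.

T₂ ≈ 47800 h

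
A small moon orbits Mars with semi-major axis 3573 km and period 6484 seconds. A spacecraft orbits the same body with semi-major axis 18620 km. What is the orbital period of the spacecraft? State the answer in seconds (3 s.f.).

T₂ ≈ 77100 seconds

Kepler's third law: T² ∝ a³, so T₂ = T₁ (a₂/a₁)^(3/2).
a₂/a₁ = 5.211, (a₂/a₁)^(3/2) = 11.90.
T₂ = 6484 × 11.90 = 77140 seconds.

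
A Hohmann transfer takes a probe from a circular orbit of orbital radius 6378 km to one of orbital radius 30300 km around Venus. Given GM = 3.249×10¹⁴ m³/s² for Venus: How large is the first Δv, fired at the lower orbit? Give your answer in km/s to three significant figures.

r₁ = 6378 km = 6.378×10⁶ m.
r₂ = 30300 km = 3.030×10⁷ m.
Transfer ellipse a_t = (r₁ + r₂)/2 = 1.834×10⁷ m.
At r₁: circular v_c1 = √(μ/r₁) = 7137 m/s; transfer-periapsis v_p = √[μ(2/r₁ − 1/a_t)] = 9174 m/s.
Δv₁ = v_p − v_c1 = 2037 m/s.
= 2.037 km/s.

Δv ≈ 2.04 km/s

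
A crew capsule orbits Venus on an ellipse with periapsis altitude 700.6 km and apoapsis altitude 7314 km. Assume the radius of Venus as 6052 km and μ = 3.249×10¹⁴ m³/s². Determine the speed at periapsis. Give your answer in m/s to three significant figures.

r_p = 6052 + 700.6 = 6752.6 km = 6.7526×10⁶ m.
r_a = 6052 + 7314 = 13366 km = 1.3366×10⁷ m.
Semi-major axis a = (r_p + r_a)/2 = 10059 km = 1.006×10⁷ m.
Vis-viva: v² = μ(2/r − 1/a) = 3.249×10¹⁴ × (2.962×10⁻⁷ − 9.941×10⁻⁸) = 6.393×10⁷ m²/s².
v = 7996 m/s.

v ≈ 8000 m/s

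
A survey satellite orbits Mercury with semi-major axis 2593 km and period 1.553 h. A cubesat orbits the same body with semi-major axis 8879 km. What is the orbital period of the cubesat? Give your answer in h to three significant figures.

T₂ ≈ 9.84 h

Kepler's third law: T² ∝ a³, so T₂ = T₁ (a₂/a₁)^(3/2).
a₂/a₁ = 3.424, (a₂/a₁)^(3/2) = 6.336.
T₂ = 1.553 × 6.336 = 9.840 h.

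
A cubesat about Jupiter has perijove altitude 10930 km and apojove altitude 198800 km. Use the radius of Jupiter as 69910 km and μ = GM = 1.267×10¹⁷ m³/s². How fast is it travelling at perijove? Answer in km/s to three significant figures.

r_p = 69910 + 10930 = 80840 km = 8.0840×10⁷ m.
r_a = 69910 + 198800 = 268710 km = 2.6871×10⁸ m.
Semi-major axis a = (r_p + r_a)/2 = 1.7478×10⁵ km = 1.748×10⁸ m.
Vis-viva: v² = μ(2/r − 1/a) = 1.267×10¹⁷ × (2.474×10⁻⁸ − 5.722×10⁻⁹) = 2.410×10⁹ m²/s².
v = 49090 m/s = 49.09 km/s.

v ≈ 49.1 km/s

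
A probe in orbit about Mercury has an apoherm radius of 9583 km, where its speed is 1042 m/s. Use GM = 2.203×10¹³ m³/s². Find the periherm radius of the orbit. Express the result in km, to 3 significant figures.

r_a = 9.583×10⁶ m.
Specific energy ε = v²/2 − μ/r = -1.756×10⁶ J/kg, so a = −μ/(2ε) = 6.273×10⁶ m.
The apsides satisfy r_p + r_a = 2a, so the periherm radius is 2a − r_a = 2.963×10⁶ m = 2962.7 km.

periherm radius ≈ 2960 km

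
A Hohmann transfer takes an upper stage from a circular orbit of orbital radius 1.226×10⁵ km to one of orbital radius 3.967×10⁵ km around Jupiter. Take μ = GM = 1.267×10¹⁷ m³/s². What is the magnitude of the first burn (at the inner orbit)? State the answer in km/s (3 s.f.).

Δv ≈ 7.59 km/s

r₁ = 1.226×10⁵ km = 1.226×10⁸ m.
r₂ = 3.967×10⁵ km = 3.967×10⁸ m.
Transfer ellipse a_t = (r₁ + r₂)/2 = 2.596×10⁸ m.
At r₁: circular v_c1 = √(μ/r₁) = 32150 m/s; transfer-perijove v_p = √[μ(2/r₁ − 1/a_t)] = 39740 m/s.
Δv₁ = v_p − v_c1 = 7588 m/s.
= 7.588 km/s.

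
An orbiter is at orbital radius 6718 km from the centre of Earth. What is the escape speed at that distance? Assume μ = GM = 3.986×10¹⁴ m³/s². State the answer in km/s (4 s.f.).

v_esc ≈ 10.89 km/s

r = 6718 km = 6.718×10⁶ m.
Escape speed v_esc = √(2μ/r) = √(2 × 3.986×10¹⁴ / 6.718×10⁶) = √(1.187×10⁸) = 10890 m/s.
= 10.89 km/s.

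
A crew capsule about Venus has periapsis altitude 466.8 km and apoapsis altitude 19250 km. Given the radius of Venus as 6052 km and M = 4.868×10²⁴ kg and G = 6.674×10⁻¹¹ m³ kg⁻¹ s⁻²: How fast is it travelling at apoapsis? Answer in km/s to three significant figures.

μ = GM = 6.674×10⁻¹¹ × 4.868×10²⁴ = 3.249×10¹⁴ m³/s².
r_p = 6052 + 466.8 = 6518.8 km = 6.5188×10⁶ m.
r_a = 6052 + 19250 = 25302 km = 2.5302×10⁷ m.
Semi-major axis a = (r_p + r_a)/2 = 15910 km = 1.591×10⁷ m.
Vis-viva: v² = μ(2/r − 1/a) = 3.249×10¹⁴ × (7.905×10⁻⁸ − 6.285×10⁻⁸) = 5.261×10⁶ m²/s².
v = 2294 m/s = 2.294 km/s.

v ≈ 2.29 km/s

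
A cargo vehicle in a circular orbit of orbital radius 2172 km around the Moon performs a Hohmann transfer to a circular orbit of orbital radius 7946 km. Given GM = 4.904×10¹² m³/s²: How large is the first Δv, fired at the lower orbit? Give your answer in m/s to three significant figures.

r₁ = 2172 km = 2.172×10⁶ m.
r₂ = 7946 km = 7.946×10⁶ m.
Transfer ellipse a_t = (r₁ + r₂)/2 = 5.059×10⁶ m.
At r₁: circular v_c1 = √(μ/r₁) = 1503 m/s; transfer-perilune v_p = √[μ(2/r₁ − 1/a_t)] = 1883 m/s.
Δv₁ = v_p − v_c1 = 380.6 m/s.

Δv ≈ 381 m/s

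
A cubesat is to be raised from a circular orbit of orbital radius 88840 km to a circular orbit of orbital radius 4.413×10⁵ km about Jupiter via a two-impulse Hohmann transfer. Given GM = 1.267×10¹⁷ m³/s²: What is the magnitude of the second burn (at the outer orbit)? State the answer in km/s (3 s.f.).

r₁ = 88840 km = 8.884×10⁷ m.
r₂ = 4.413×10⁵ km = 4.413×10⁸ m.
Transfer ellipse a_t = (r₁ + r₂)/2 = 2.651×10⁸ m.
At r₁: circular v_c1 = √(μ/r₁) = 37760 m/s; transfer-perijove v_p = √[μ(2/r₁ − 1/a_t)] = 48730 m/s.
At r₂: circular v_c2 = √(μ/r₂) = 16940 m/s; transfer-apojove v_a = √[μ(2/r₂ − 1/a_t)] = 9809 m/s.
Δv₂ = v_c2 − v_a = 7135 m/s.
= 7.135 km/s.

Δv ≈ 7.13 km/s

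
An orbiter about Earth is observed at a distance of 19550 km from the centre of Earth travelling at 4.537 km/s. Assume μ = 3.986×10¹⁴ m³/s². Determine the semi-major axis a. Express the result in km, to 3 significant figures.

r = 1.955×10⁷ m.
Vis-viva rearranged: 1/a = 2/r − v²/μ = 1.023×10⁻⁷ − 5.164×10⁻⁸ = 5.066×10⁻⁸ m⁻¹.
a = 1.974×10⁷ m = 19739 km.

a ≈ 19700 km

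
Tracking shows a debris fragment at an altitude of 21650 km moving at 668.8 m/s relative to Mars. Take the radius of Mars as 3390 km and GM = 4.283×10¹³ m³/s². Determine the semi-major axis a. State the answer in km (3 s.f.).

a ≈ 14400 km

r = 3390 + 21650 = 25040 km = 2.504×10⁷ m.
Vis-viva rearranged: 1/a = 2/r − v²/μ = 7.987×10⁻⁸ − 1.044×10⁻⁸ = 6.943×10⁻⁸ m⁻¹.
a = 1.440×10⁷ m = 14403 km.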